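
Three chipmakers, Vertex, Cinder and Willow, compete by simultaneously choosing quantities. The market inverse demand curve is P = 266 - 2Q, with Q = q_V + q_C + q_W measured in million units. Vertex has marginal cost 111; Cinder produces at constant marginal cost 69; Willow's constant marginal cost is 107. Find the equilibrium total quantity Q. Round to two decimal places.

63.88

Vertex's profit: π_V = (266 - 2Q)q_V - (111q_V). Setting ∂π_V/∂q_V = 0: 155 - 4q_V - 2(q_C + q_W) = 0.
Cinder's first-order condition: 197 - 4q_C - 2(q_V + q_W) = 0.
Willow's profit: π_W = (266 - 2Q)q_W - (107q_W). Setting ∂π_W/∂q_W = 0: 159 - 4q_W - 2(q_V + q_C) = 0.
Adding the 3 first-order conditions: 511 − 8Q = 0, so Q = 511/8.
Back-substituting: q_V = (155 − 511/4)/2 = 109/8, q_C = (197 − 511/4)/2 = 277/8, q_W = (159 − 511/4)/2 = 125/8.
Total output Q = 109/8 + 277/8 + 125/8 = 511/8.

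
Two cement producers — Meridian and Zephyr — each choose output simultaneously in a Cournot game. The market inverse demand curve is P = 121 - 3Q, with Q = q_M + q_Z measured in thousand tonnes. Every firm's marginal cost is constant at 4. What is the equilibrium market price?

43

Each firm earns π_i = (121 - 3Q)q_i - 4q_i.
First-order condition (treating rivals' output as given): 117 - 6q_i - 3q_j = 0.
With identical firms every q_j equals q_i, so q_j = q_i and 117 = 9q_i, giving q_i = 13.
Total output Q = 26, so price P = 121 - 3·26 = 43.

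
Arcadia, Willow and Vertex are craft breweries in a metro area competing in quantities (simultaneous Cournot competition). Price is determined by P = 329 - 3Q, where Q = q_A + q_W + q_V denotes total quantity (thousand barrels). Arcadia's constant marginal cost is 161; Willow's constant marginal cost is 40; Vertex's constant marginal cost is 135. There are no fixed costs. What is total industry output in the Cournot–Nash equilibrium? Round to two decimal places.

54.25

Arcadia's profit: π_A = (329 - 3Q)q_A - (161q_A). Setting ∂π_A/∂q_A = 0: 168 - 6q_A - 3(q_W + q_V) = 0.
Willow's first-order condition: 289 - 6q_W - 3(q_A + q_V) = 0.
Vertex's first-order condition: 194 - 6q_V - 3(q_A + q_W) = 0.
Summing all 3 equations gives 651 − 12Q = 0, hence Q = 217/4.
Back-substituting: q_A = (168 − 651/4)/3 = 7/4, q_W = (289 − 651/4)/3 = 505/12, q_V = (194 − 651/4)/3 = 125/12.
Total output Q = 7/4 + 505/12 + 125/12 = 217/4.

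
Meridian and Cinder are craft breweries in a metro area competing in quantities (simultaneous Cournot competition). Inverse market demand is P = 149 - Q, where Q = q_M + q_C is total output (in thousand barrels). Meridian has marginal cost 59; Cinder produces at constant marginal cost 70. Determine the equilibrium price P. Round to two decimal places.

92.67

Meridian's profit: π_M = (149 - Q)q_M - (59q_M). Setting ∂π_M/∂q_M = 0: 90 - 2q_M - (q_C) = 0.
Cinder's first-order condition: 79 - 2q_C - (q_M) = 0.
So q_M = (90 - q_C)/2 and q_C = (79 - q_M)/2.
Substituting one into the other gives q_M = 101/3 and q_C = 68/3.
Total output Q = 169/3, so price P = 149 - 169/3 = 278/3.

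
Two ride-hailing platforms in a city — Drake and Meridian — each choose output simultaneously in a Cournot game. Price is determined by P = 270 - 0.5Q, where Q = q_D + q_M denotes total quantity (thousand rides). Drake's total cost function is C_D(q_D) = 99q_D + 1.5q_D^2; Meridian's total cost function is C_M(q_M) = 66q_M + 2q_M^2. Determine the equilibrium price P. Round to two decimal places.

232.44

Drake's profit: π_D = (270 - 0.5Q)q_D - (99q_D + (3/2)q_D²). Setting ∂π_D/∂q_D = 0: 171 - 4q_D - (1/2)(q_M) = 0.
Meridian's first-order condition: 204 - 5q_M - (1/2)(q_D) = 0.
Best responses: q_D = (171 - (1/2)q_M)/4, q_M = (204 - (1/2)q_D)/5.
Solving the pair: q_D = 38.1266, q_M = 36.9873.
Total output Q = 75.1139, so price P = 270 - (1/2)·75.1139 = 232.4430.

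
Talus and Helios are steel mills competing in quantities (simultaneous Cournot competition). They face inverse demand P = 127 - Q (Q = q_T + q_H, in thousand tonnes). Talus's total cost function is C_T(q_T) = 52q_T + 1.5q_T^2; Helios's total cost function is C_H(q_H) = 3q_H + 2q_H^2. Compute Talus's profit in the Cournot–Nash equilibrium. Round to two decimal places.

Talus's profit: π_T = (127 - Q)q_T - (52q_T + (3/2)q_T²). Setting ∂π_T/∂q_T = 0: 75 - 5q_T - (q_H) = 0.
Helios's first-order condition: 124 - 6q_H - (q_T) = 0.
So q_T = (75 - q_H)/5 and q_H = (124 - q_T)/6.
Solving the pair: q_T = 326/29, q_H = 545/29.
Price P = 127 - 871/29 = 96.9655.
Talus's profit: 96.9655·(326/29) - 52·(326/29) - (3/2)(326/29)² = 315.9215.

315.92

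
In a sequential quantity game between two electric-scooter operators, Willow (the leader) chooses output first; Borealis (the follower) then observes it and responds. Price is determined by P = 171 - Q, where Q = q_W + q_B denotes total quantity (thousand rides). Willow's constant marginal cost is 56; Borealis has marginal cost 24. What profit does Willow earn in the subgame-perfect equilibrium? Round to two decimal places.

861.13

Solve by backward induction. Given q_W, the follower Borealis maximises π_B = (171 - q_W - q_B)q_B - 24q_B.
∂π_B/∂q_B = 147 - q_W - 2q_B = 0 gives the reaction function q_B = (147 - q_W)/2.
Willow substitutes q_B(q_W) into its own profit: π_W = q_W(171 - q_W - (147 - q_W)/2) - 56q_W = (195/2 - (1/2)q_W)q_W - 56q_W.
The leader's first-order condition 83/2 - q_W = 0 yields q_W = 83/2.
Then q_B = (147 - 83/2)/2 = 211/4.
Price P = 171 - 377/4 = 307/4.
Willow's profit: (307/4 - 56)·(83/2) = 861.1250.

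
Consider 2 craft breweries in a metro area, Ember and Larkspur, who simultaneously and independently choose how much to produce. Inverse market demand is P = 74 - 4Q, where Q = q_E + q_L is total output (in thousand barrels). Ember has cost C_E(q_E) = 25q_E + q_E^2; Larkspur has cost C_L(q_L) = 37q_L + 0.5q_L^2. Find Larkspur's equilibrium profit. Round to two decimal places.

Ember's profit: π_E = (74 - 4Q)q_E - (25q_E + q_E²). Setting ∂π_E/∂q_E = 0: 49 - 10q_E - 4(q_L) = 0.
Larkspur's profit: π_L = (74 - 4Q)q_L - (37q_L + (1/2)q_L²). Setting ∂π_L/∂q_L = 0: 37 - 9q_L - 4(q_E) = 0.
So q_E = (49 - 4q_L)/10 and q_L = (37 - 4q_E)/9.
Solving the pair: q_E = 293/74, q_L = 87/37.
Price P = 74 - 4·(467/74) = 1804/37.
Larkspur's profit: (1804/37)·(87/37) - 37·(87/37) - (1/2)(87/37)² = 24.8798.

24.88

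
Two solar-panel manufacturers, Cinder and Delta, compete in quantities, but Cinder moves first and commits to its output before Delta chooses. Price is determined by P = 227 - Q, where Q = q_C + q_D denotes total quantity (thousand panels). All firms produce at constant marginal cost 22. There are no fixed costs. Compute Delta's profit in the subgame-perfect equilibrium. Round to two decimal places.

Solve by backward induction. Given q_C, the follower Delta maximises π_D = (227 - q_C - q_D)q_D - 22q_D.
∂π_D/∂q_D = 205 - q_C - 2q_D = 0 gives the reaction function q_D = (205 - q_C)/2.
The leader anticipates this reaction. Substituting into P = 227 - Q gives P = 249/2 - (1/2)q_C, so π_C = (249/2 - (1/2)q_C)q_C - 22q_C.
Leader FOC: 205/2 - q_C = 0, so q_C = 205/2.
Then q_D = (205 - 205/2)/2 = 205/4.
Price P = 227 - 615/4 = 293/4.
Delta's profit: (293/4 - 22)·(205/4) = 2626.5625.

2626.56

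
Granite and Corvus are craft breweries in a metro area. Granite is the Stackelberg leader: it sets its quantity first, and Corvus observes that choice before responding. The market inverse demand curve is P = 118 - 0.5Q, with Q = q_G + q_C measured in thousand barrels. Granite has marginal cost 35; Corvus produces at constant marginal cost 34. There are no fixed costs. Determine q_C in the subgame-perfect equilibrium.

43

The follower Corvus best-responds to any q_G: π_C = (118 - 0.5Q)q_C - 34q_C.
Follower FOC: 84 - (1/2)q_G - q_C = 0, so q_C(q_G) = (84 - (1/2)q_G).
The leader anticipates this reaction. Substituting into P = 118 - 0.5Q gives P = 76 - (1/4)q_G, so π_G = (76 - (1/4)q_G)q_G - 35q_G.
Maximising: ∂π_G/∂q_G = 41 - (1/2)q_G = 0, giving q_G = 82.
Then q_C = (84 - (1/2)·82) = 43.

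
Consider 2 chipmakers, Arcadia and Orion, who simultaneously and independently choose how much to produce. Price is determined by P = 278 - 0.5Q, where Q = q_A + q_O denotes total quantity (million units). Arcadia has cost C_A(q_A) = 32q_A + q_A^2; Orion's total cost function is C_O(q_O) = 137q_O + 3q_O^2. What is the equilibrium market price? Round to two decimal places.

230.98

Arcadia's profit: π_A = (278 - 0.5Q)q_A - (32q_A + q_A²). Setting ∂π_A/∂q_A = 0: 246 - 3q_A - (1/2)(q_O) = 0.
Orion's profit: π_O = (278 - 0.5Q)q_O - (137q_O + 3q_O²). Setting ∂π_O/∂q_O = 0: 141 - 7q_O - (1/2)(q_A) = 0.
Best responses: q_A = (246 - (1/2)q_O)/3, q_O = (141 - (1/2)q_A)/7.
Solving the pair: q_A = 79.5904, q_O = 1200/83.
Total output Q = 94.0482, so price P = 278 - (1/2)·94.0482 = 230.9759.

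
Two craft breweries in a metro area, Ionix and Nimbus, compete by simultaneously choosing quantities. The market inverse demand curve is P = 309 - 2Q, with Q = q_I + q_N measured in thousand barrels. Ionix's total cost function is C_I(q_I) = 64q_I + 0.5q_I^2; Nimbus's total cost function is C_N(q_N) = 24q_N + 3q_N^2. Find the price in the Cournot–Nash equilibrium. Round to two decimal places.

186.61

Ionix's profit: π_I = (309 - 2Q)q_I - (64q_I + (1/2)q_I²). Setting ∂π_I/∂q_I = 0: 245 - 5q_I - 2(q_N) = 0.
Nimbus's profit: π_N = (309 - 2Q)q_N - (24q_N + 3q_N²). Setting ∂π_N/∂q_N = 0: 285 - 10q_N - 2(q_I) = 0.
Rearranging gives the reaction functions q_I = (245 - 2q_N)/5 and q_N = (285 - 2q_I)/10.
Solving the pair: q_I = 940/23, q_N = 935/46.
Total output Q = 61.1957, so price P = 309 - 2·61.1957 = 186.6087.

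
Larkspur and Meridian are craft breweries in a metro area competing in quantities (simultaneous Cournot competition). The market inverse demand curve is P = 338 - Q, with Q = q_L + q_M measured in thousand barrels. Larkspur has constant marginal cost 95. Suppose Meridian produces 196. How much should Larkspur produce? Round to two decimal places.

23.50

With the rival's output fixed at 196, Larkspur's profit is π_L = (338 - 196 - q_L)q_L - (95q_L) = (142 - q_L)q_L - (95q_L).
∂π_L/∂q_L = 47 - 2q_L = 0, so q_L = 47/2.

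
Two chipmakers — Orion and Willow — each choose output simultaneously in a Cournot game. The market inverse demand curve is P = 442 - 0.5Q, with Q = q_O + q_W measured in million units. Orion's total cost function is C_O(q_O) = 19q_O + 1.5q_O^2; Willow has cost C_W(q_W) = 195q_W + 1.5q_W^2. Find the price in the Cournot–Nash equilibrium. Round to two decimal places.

Orion's profit: π_O = (442 - 0.5Q)q_O - (19q_O + (3/2)q_O²). Setting ∂π_O/∂q_O = 0: 423 - 4q_O - (1/2)(q_W) = 0.
Willow's first-order condition: 247 - 4q_W - (1/2)(q_O) = 0.
Rearranging gives the reaction functions q_O = (423 - (1/2)q_W)/4 and q_W = (247 - (1/2)q_O)/4.
Substituting one into the other gives q_O = 99.5873 and q_W = 49.3016.
Total output Q = 1340/9, so price P = 442 - (1/2)·(1340/9) = 367.5556.

367.56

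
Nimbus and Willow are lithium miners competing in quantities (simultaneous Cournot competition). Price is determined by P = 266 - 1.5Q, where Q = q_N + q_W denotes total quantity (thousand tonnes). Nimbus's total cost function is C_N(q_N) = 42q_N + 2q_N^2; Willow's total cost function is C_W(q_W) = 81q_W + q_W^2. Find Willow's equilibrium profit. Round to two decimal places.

2143.65

Nimbus's profit: π_N = (266 - 1.5Q)q_N - (42q_N + 2q_N²). Setting ∂π_N/∂q_N = 0: 224 - 7q_N - (3/2)(q_W) = 0.
Willow's profit: π_W = (266 - 1.5Q)q_W - (81q_W + q_W²). Setting ∂π_W/∂q_W = 0: 185 - 5q_W - (3/2)(q_N) = 0.
Rearranging gives the reaction functions q_N = (224 - (3/2)q_W)/7 and q_W = (185 - (3/2)q_N)/5.
Solving the pair: q_N = 25.7252, q_W = 29.2824.
Price P = 266 - (3/2)·55.0076 = 183.4885.
Willow's profit: 183.4885·29.2824 - 81·29.2824 - 29.2824² = 2143.6536.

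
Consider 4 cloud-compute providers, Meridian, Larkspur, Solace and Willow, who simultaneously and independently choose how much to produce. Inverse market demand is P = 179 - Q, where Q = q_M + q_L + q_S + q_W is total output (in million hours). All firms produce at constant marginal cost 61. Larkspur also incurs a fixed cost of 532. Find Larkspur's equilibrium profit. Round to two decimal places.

24.96

Each firm earns π_i = (179 - Q)q_i - 61q_i.
Setting ∂π_i/∂q_i = 0 with rivals' quantities fixed: 118 - 2q_i - Σ_{j≠i} q_j = 0.
By symmetry each firm produces the same amount; substituting Σ_{j≠i} q_j = 3q_i yields q_i = 118/5.
Price P = 179 - 472/5 = 423/5.
Larkspur's profit: (423/5 - 61)·(118/5) - 532 = 624/25.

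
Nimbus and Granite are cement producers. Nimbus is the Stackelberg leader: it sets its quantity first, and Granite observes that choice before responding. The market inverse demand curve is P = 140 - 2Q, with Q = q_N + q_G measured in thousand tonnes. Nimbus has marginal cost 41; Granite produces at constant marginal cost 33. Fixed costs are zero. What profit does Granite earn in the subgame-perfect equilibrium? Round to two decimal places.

472.78

The follower Granite best-responds to any q_N: π_G = (140 - 2Q)q_G - 33q_G.
Setting the follower's marginal profit to zero, 107 - 2q_N - 4q_G = 0, i.e. q_G = (107 - 2q_N)/4.
The leader anticipates this reaction. Substituting into P = 140 - 2Q gives P = 173/2 - q_N, so π_N = (173/2 - q_N)q_N - 41q_N.
Maximising: ∂π_N/∂q_N = 91/2 - 2q_N = 0, giving q_N = 91/4.
Then q_G = (107 - 2·(91/4))/4 = 123/8.
Price P = 140 - 2·(305/8) = 255/4.
Granite's profit: (255/4 - 33)·(123/8) = 472.7813.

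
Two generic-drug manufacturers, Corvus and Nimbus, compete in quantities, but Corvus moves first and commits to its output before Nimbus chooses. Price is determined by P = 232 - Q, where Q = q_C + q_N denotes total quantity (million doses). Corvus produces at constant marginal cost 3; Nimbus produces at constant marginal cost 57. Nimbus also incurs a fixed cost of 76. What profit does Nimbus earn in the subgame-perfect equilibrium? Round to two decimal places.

204.56

Solve by backward induction. Given q_C, the follower Nimbus maximises π_N = (232 - q_C - q_N)q_N - 57q_N.
Follower FOC: 175 - q_C - 2q_N = 0, so q_N(q_C) = (175 - q_C)/2.
The leader anticipates this reaction. Substituting into P = 232 - Q gives P = 289/2 - (1/2)q_C, so π_C = (289/2 - (1/2)q_C)q_C - 3q_C.
The leader's first-order condition 283/2 - q_C = 0 yields q_C = 283/2.
Then q_N = (175 - 283/2)/2 = 67/4.
Price P = 232 - 633/4 = 295/4.
Nimbus's profit: (295/4 - 57)·(67/4) - 76 = 204.5625.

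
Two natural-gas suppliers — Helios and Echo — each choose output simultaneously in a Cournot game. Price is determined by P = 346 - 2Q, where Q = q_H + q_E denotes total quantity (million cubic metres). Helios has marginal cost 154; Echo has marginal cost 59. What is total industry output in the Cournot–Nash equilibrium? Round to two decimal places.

Helios's profit: π_H = (346 - 2Q)q_H - (154q_H). Setting ∂π_H/∂q_H = 0: 192 - 4q_H - 2(q_E) = 0.
Echo's first-order condition: 287 - 4q_E - 2(q_H) = 0.
Best responses: q_H = (192 - 2q_E)/4, q_E = (287 - 2q_H)/4.
Substituting one into the other gives q_H = 97/6 and q_E = 191/3.
Total output Q = 97/6 + 191/3 = 479/6.

79.83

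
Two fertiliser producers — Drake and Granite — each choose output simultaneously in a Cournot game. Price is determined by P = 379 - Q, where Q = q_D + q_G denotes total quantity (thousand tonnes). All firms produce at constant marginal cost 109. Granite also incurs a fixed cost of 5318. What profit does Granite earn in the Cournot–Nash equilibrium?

2782

Each firm earns π_i = (379 - Q)q_i - 109q_i.
First-order condition (treating rivals' output as given): 270 - 2q_i - q_j = 0.
With identical firms every q_j equals q_i, so q_j = q_i and 270 = 3q_i, giving q_i = 90.
Price P = 379 - 180 = 199.
Granite's profit: (199 - 109)·90 - 5318 = 2782.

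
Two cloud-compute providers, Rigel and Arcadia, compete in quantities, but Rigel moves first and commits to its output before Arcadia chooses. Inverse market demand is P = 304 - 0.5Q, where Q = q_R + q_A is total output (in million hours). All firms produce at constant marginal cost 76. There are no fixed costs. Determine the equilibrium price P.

133

The follower Arcadia best-responds to any q_R: π_A = (304 - 0.5Q)q_A - 76q_A.
Setting the follower's marginal profit to zero, 228 - (1/2)q_R - q_A = 0, i.e. q_A = (228 - (1/2)q_R).
Rigel substitutes q_A(q_R) into its own profit: π_R = q_R(304 - (1/2)q_R - (228 - (1/2)q_R)/2) - 76q_R = (190 - (1/4)q_R)q_R - 76q_R.
The leader's first-order condition 114 - (1/2)q_R = 0 yields q_R = 228.
Then q_A = (228 - (1/2)·228) = 114.
Total output Q = 342, so price P = 304 - (1/2)·342 = 133.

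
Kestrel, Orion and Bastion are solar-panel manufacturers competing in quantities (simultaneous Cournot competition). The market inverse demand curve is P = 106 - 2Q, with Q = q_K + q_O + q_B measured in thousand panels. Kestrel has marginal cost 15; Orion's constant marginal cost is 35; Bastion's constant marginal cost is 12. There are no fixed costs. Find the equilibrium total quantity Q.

32

Kestrel's profit: π_K = (106 - 2Q)q_K - (15q_K). Setting ∂π_K/∂q_K = 0: 91 - 4q_K - 2(q_O + q_B) = 0.
Orion's profit: π_O = (106 - 2Q)q_O - (35q_O). Setting ∂π_O/∂q_O = 0: 71 - 4q_O - 2(q_K + q_B) = 0.
Bastion's profit: π_B = (106 - 2Q)q_B - (12q_B). Setting ∂π_B/∂q_B = 0: 94 - 4q_B - 2(q_K + q_O) = 0.
Adding the 3 conditions: 256 − 4Q − 4Q = 0, i.e. Q = 32.
Back-substituting: q_K = (91 − 64)/2 = 27/2, q_O = (71 − 64)/2 = 7/2, q_B = (94 − 64)/2 = 15.
Total output Q = 27/2 + 7/2 + 15 = 32.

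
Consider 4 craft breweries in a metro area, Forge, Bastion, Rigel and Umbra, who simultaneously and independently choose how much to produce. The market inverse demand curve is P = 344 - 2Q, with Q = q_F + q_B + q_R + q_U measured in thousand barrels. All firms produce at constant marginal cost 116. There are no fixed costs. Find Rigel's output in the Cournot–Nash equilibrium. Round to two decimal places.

22.80

A representative firm's profit is π_i = q_i(344 - 2Q) - 116q_i.
Setting ∂π_i/∂q_i = 0 with rivals' quantities fixed: 228 - 4q_i - 2·Σ_{j≠i} q_j = 0.
By symmetry each firm produces the same amount; substituting Σ_{j≠i} q_j = 3q_i yields q_i = 228/10 = 114/5.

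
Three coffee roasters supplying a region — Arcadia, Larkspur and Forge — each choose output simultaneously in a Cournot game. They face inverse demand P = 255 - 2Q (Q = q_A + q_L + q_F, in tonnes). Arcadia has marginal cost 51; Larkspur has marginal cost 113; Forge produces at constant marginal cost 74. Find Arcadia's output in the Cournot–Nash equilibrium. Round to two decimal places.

36.13

Arcadia's profit: π_A = (255 - 2Q)q_A - (51q_A). Setting ∂π_A/∂q_A = 0: 204 - 4q_A - 2(q_L + q_F) = 0.
Larkspur's first-order condition: 142 - 4q_L - 2(q_A + q_F) = 0.
Forge's first-order condition: 181 - 4q_F - 2(q_A + q_L) = 0.
Adding the 3 first-order conditions: 527 − 8Q = 0, so Q = 527/8.
Back-substituting: q_A = (204 − 527/4)/2 = 289/8, q_L = (142 − 527/4)/2 = 41/8, q_F = (181 − 527/4)/2 = 197/8.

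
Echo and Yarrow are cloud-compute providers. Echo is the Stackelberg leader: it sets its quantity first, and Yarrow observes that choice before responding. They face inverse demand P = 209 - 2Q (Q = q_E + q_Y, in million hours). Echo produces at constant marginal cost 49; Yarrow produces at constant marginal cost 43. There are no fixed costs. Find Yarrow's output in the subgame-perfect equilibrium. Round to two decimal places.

22.25

The follower Yarrow best-responds to any q_E: π_Y = (209 - 2Q)q_Y - 43q_Y.
Follower FOC: 166 - 2q_E - 4q_Y = 0, so q_Y(q_E) = (166 - 2q_E)/4.
Echo substitutes q_Y(q_E) into its own profit: π_E = q_E(209 - 2q_E - (166 - 2q_E)/2) - 49q_E = (126 - q_E)q_E - 49q_E.
Leader FOC: 77 - 2q_E = 0, so q_E = 77/2.
Then q_Y = (166 - 2·(77/2))/4 = 89/4.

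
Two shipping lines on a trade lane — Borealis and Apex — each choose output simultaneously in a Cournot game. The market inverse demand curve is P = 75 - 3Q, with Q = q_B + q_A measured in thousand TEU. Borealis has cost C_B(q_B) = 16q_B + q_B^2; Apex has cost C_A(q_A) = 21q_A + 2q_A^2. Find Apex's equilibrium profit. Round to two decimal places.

Borealis's profit: π_B = (75 - 3Q)q_B - (16q_B + q_B²). Setting ∂π_B/∂q_B = 0: 59 - 8q_B - 3(q_A) = 0.
Apex's first-order condition: 54 - 10q_A - 3(q_B) = 0.
Best responses: q_B = (59 - 3q_A)/8, q_A = (54 - 3q_B)/10.
Solving the pair: q_B = 428/71, q_A = 255/71.
Price P = 75 - 3·(683/71) = 46.1408.
Apex's profit: 46.1408·(255/71) - 21·(255/71) - 2(255/71)² = 64.4961.

64.50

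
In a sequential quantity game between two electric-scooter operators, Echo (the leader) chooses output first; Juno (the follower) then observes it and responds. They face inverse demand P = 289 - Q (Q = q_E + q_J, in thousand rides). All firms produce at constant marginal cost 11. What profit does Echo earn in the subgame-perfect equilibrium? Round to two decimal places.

9660.50

Solve by backward induction. Given q_E, the follower Juno maximises π_J = (289 - q_E - q_J)q_J - 11q_J.
Follower FOC: 278 - q_E - 2q_J = 0, so q_J(q_E) = (278 - q_E)/2.
Echo substitutes q_J(q_E) into its own profit: π_E = q_E(289 - q_E - (278 - q_E)/2) - 11q_E = (150 - (1/2)q_E)q_E - 11q_E.
Leader FOC: 139 - q_E = 0, so q_E = 139.
Then q_J = (278 - 139)/2 = 139/2.
Price P = 289 - 417/2 = 161/2.
Echo's profit: (161/2 - 11)·139 = 9660.5000.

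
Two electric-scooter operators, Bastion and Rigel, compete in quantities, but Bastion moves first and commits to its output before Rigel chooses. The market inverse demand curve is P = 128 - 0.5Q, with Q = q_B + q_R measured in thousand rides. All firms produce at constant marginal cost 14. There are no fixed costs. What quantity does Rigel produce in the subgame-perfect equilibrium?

The follower Rigel best-responds to any q_B: π_R = (128 - 0.5Q)q_R - 14q_R.
Setting the follower's marginal profit to zero, 114 - (1/2)q_B - q_R = 0, i.e. q_R = (114 - (1/2)q_B).
The leader anticipates this reaction. Substituting into P = 128 - 0.5Q gives P = 71 - (1/4)q_B, so π_B = (71 - (1/4)q_B)q_B - 14q_B.
Leader FOC: 57 - (1/2)q_B = 0, so q_B = 114.
Then q_R = (114 - (1/2)·114) = 57.

57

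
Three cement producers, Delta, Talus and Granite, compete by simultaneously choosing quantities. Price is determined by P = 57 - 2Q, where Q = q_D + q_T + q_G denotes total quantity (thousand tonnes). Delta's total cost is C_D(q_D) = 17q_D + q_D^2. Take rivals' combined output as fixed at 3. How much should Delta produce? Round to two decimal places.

With rivals' combined output fixed at 3, Delta's profit is π_D = (57 - 2·3 - 2q_D)q_D - (17q_D + q_D²) = (51 - 2q_D)q_D - (17q_D + q_D²).
∂π_D/∂q_D = 34 - 6q_D = 0, so q_D = 17/3.

5.67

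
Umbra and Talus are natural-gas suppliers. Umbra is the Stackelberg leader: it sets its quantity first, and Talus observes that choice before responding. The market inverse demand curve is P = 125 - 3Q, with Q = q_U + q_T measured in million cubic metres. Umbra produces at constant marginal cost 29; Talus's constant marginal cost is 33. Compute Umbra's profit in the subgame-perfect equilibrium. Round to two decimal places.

416.67

The follower Talus best-responds to any q_U: π_T = (125 - 3Q)q_T - 33q_T.
Follower FOC: 92 - 3q_U - 6q_T = 0, so q_T(q_U) = (92 - 3q_U)/6.
The leader anticipates this reaction. Substituting into P = 125 - 3Q gives P = 79 - (3/2)q_U, so π_U = (79 - (3/2)q_U)q_U - 29q_U.
Maximising: ∂π_U/∂q_U = 50 - 3q_U = 0, giving q_U = 50/3.
Then q_T = (92 - 3·(50/3))/6 = 7.
Price P = 125 - 3·(71/3) = 54.
Umbra's profit: (54 - 29)·(50/3) = 1250/3.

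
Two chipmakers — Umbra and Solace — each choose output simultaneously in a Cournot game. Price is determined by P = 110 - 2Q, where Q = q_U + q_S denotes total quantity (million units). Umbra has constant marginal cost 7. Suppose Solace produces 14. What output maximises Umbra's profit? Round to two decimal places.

With the rival's output fixed at 14, Umbra's profit is π_U = (110 - 2·14 - 2q_U)q_U - (7q_U) = (82 - 2q_U)q_U - (7q_U).
∂π_U/∂q_U = 75 - 4q_U = 0, so q_U = 75/4.

18.75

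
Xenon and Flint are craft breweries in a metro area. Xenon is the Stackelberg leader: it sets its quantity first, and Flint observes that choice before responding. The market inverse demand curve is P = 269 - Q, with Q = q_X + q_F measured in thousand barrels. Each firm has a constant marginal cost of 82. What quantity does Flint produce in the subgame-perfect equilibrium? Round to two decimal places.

46.75

The follower Flint best-responds to any q_X: π_F = (269 - Q)q_F - 82q_F.
Follower FOC: 187 - q_X - 2q_F = 0, so q_F(q_X) = (187 - q_X)/2.
The leader anticipates this reaction. Substituting into P = 269 - Q gives P = 351/2 - (1/2)q_X, so π_X = (351/2 - (1/2)q_X)q_X - 82q_X.
Leader FOC: 187/2 - q_X = 0, so q_X = 187/2.
Then q_F = (187 - 187/2)/2 = 187/4.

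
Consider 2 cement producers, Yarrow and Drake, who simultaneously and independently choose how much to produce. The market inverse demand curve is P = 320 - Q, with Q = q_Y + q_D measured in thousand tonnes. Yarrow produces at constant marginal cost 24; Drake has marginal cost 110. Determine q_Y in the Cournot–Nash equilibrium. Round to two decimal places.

127.33

Yarrow's profit: π_Y = (320 - Q)q_Y - (24q_Y). Setting ∂π_Y/∂q_Y = 0: 296 - 2q_Y - (q_D) = 0.
Drake's first-order condition: 210 - 2q_D - (q_Y) = 0.
Best responses: q_Y = (296 - q_D)/2, q_D = (210 - q_Y)/2.
Solving the pair: q_Y = 382/3, q_D = 124/3.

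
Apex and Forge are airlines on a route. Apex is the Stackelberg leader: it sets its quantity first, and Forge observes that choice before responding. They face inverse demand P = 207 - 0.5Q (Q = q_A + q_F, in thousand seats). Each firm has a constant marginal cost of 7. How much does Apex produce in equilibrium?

200

Solve by backward induction. Given q_A, the follower Forge maximises π_F = (207 - (1/2)q_A - (1/2)q_F)q_F - 7q_F.
Setting the follower's marginal profit to zero, 200 - (1/2)q_A - q_F = 0, i.e. q_F = (200 - (1/2)q_A).
Apex substitutes q_F(q_A) into its own profit: π_A = q_A(207 - (1/2)q_A - (200 - (1/2)q_A)/2) - 7q_A = (107 - (1/4)q_A)q_A - 7q_A.
Maximising: ∂π_A/∂q_A = 100 - (1/2)q_A = 0, giving q_A = 200.
Then q_F = (200 - (1/2)·200) = 100.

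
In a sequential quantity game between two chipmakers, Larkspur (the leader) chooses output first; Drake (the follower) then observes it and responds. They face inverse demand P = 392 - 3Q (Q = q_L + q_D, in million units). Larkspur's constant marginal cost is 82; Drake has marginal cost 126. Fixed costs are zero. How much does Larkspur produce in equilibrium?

The follower Drake best-responds to any q_L: π_D = (392 - 3Q)q_D - 126q_D.
Follower FOC: 266 - 3q_L - 6q_D = 0, so q_D(q_L) = (266 - 3q_L)/6.
The leader anticipates this reaction. Substituting into P = 392 - 3Q gives P = 259 - (3/2)q_L, so π_L = (259 - (3/2)q_L)q_L - 82q_L.
Maximising: ∂π_L/∂q_L = 177 - 3q_L = 0, giving q_L = 59.
Then q_D = (266 - 3·59)/6 = 89/6.

59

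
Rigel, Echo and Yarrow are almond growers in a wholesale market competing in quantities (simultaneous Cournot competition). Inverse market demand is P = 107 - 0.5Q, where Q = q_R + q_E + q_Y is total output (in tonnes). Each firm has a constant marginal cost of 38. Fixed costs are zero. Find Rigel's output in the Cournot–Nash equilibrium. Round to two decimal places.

Each firm earns π_i = (107 - 0.5Q)q_i - 38q_i.
Setting ∂π_i/∂q_i = 0 with rivals' quantities fixed: 69 - q_i - (1/2)·Σ_{j≠i} q_j = 0.
With identical firms every q_j equals q_i, so Σ_{j≠i} q_j = 2q_i and 69 = 2q_i, giving q_i = 69/2.

34.50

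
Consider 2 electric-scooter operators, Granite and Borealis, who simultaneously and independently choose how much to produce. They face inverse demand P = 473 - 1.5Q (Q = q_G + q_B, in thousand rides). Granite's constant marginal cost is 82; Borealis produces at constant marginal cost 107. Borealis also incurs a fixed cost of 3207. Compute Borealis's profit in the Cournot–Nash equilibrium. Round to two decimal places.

5406.41

Granite's profit: π_G = (473 - 1.5Q)q_G - (82q_G). Setting ∂π_G/∂q_G = 0: 391 - 3q_G - (3/2)(q_B) = 0.
Borealis's profit: π_B = (473 - 1.5Q)q_B - (107q_B). Setting ∂π_B/∂q_B = 0: 366 - 3q_B - (3/2)(q_G) = 0.
Best responses: q_G = (391 - (3/2)q_B)/3, q_B = (366 - (3/2)q_G)/3.
Solving the pair: q_G = 832/9, q_B = 682/9.
Price P = 473 - (3/2)·(1514/9) = 662/3.
Borealis's profit: (662/3 - 107)·(682/9) - 3207 = 5406.4074.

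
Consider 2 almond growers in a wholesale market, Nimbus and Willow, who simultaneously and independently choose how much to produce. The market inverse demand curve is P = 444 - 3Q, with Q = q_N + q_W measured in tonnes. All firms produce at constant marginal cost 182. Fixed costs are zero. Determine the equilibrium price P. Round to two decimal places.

269.33

Each firm earns π_i = (444 - 3Q)q_i - 182q_i.
First-order condition (treating rivals' output as given): 262 - 6q_i - 3q_j = 0.
By symmetry each firm produces the same amount; substituting q_j = q_i yields q_i = 262/9.
Total output Q = 524/9, so price P = 444 - 3·(524/9) = 808/3.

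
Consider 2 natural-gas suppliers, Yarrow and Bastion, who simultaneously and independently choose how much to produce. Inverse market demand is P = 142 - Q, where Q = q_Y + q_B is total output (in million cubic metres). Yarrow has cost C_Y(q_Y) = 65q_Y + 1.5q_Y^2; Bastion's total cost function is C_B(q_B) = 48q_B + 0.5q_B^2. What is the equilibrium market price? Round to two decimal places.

Yarrow's profit: π_Y = (142 - Q)q_Y - (65q_Y + (3/2)q_Y²). Setting ∂π_Y/∂q_Y = 0: 77 - 5q_Y - (q_B) = 0.
Bastion's profit: π_B = (142 - Q)q_B - (48q_B + (1/2)q_B²). Setting ∂π_B/∂q_B = 0: 94 - 3q_B - (q_Y) = 0.
Best responses: q_Y = (77 - q_B)/5, q_B = (94 - q_Y)/3.
Solving the pair: q_Y = 137/14, q_B = 393/14.
Total output Q = 265/7, so price P = 142 - 265/7 = 729/7.

104.14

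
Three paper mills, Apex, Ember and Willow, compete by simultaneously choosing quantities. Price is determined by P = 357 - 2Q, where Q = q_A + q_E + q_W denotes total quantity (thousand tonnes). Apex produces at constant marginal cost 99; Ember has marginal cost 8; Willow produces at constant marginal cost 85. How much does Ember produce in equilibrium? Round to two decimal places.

Apex's profit: π_A = (357 - 2Q)q_A - (99q_A). Setting ∂π_A/∂q_A = 0: 258 - 4q_A - 2(q_E + q_W) = 0.
Ember's first-order condition: 349 - 4q_E - 2(q_A + q_W) = 0.
Willow's profit: π_W = (357 - 2Q)q_W - (85q_W). Setting ∂π_W/∂q_W = 0: 272 - 4q_W - 2(q_A + q_E) = 0.
Summing all 3 equations gives 879 − 8Q = 0, hence Q = 879/8.
Back-substituting: q_A = (258 − 879/4)/2 = 153/8, q_E = (349 − 879/4)/2 = 517/8, q_W = (272 − 879/4)/2 = 209/8.

64.63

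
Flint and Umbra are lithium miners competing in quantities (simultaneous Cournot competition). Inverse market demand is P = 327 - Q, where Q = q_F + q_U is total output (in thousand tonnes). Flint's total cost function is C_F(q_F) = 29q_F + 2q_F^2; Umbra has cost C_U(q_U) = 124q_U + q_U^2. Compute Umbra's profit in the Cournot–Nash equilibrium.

Flint's profit: π_F = (327 - Q)q_F - (29q_F + 2q_F²). Setting ∂π_F/∂q_F = 0: 298 - 6q_F - (q_U) = 0.
Umbra's first-order condition: 203 - 4q_U - (q_F) = 0.
So q_F = (298 - q_U)/6 and q_U = (203 - q_F)/4.
Solving the pair: q_F = 43, q_U = 40.
Price P = 327 - 83 = 244.
Umbra's profit: 244·40 - 124·40 - 40² = 3200.

3200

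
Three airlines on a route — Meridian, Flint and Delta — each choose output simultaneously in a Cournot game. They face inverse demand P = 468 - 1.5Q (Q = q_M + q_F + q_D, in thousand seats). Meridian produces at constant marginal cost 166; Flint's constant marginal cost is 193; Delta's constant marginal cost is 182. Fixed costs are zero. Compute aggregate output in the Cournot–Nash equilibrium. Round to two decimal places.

Meridian's profit: π_M = (468 - 1.5Q)q_M - (166q_M). Setting ∂π_M/∂q_M = 0: 302 - 3q_M - (3/2)(q_F + q_D) = 0.
Flint's profit: π_F = (468 - 1.5Q)q_F - (193q_F). Setting ∂π_F/∂q_F = 0: 275 - 3q_F - (3/2)(q_M + q_D) = 0.
Delta's profit: π_D = (468 - 1.5Q)q_D - (182q_D). Setting ∂π_D/∂q_D = 0: 286 - 3q_D - (3/2)(q_M + q_F) = 0.
Adding the 3 conditions: 863 − 3Q − 3Q = 0, i.e. Q = 863/6.
Back-substituting: q_M = (302 − 863/4)/(3/2) = 115/2, q_F = (275 − 863/4)/(3/2) = 79/2, q_D = (286 − 863/4)/(3/2) = 281/6.
Total output Q = 115/2 + 79/2 + 281/6 = 863/6.

143.83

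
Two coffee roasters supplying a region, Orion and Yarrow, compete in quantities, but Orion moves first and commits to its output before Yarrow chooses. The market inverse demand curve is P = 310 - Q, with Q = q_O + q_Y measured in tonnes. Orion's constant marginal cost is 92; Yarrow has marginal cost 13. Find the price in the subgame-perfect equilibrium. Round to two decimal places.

126.75

The follower Yarrow best-responds to any q_O: π_Y = (310 - Q)q_Y - 13q_Y.
Follower FOC: 297 - q_O - 2q_Y = 0, so q_Y(q_O) = (297 - q_O)/2.
The leader anticipates this reaction. Substituting into P = 310 - Q gives P = 323/2 - (1/2)q_O, so π_O = (323/2 - (1/2)q_O)q_O - 92q_O.
The leader's first-order condition 139/2 - q_O = 0 yields q_O = 139/2.
Then q_Y = (297 - 139/2)/2 = 455/4.
Total output Q = 733/4, so price P = 310 - 733/4 = 507/4.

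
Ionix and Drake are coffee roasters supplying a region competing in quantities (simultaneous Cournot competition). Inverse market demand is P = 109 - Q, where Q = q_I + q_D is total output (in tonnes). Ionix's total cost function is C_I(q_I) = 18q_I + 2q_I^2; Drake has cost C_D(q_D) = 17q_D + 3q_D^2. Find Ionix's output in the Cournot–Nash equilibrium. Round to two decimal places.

13.53

Ionix's profit: π_I = (109 - Q)q_I - (18q_I + 2q_I²). Setting ∂π_I/∂q_I = 0: 91 - 6q_I - (q_D) = 0.
Drake's profit: π_D = (109 - Q)q_D - (17q_D + 3q_D²). Setting ∂π_D/∂q_D = 0: 92 - 8q_D - (q_I) = 0.
Rearranging gives the reaction functions q_I = (91 - q_D)/6 and q_D = (92 - q_I)/8.
Solving the pair: q_I = 636/47, q_D = 461/47.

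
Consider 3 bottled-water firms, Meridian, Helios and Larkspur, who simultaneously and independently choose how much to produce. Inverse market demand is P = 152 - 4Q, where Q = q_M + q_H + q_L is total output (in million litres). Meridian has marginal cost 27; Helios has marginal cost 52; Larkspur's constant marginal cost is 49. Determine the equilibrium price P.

70

Meridian's profit: π_M = (152 - 4Q)q_M - (27q_M). Setting ∂π_M/∂q_M = 0: 125 - 8q_M - 4(q_H + q_L) = 0.
Helios's profit: π_H = (152 - 4Q)q_H - (52q_H). Setting ∂π_H/∂q_H = 0: 100 - 8q_H - 4(q_M + q_L) = 0.
Larkspur's profit: π_L = (152 - 4Q)q_L - (49q_L). Setting ∂π_L/∂q_L = 0: 103 - 8q_L - 4(q_M + q_H) = 0.
Summing all 3 equations gives 328 − 16Q = 0, hence Q = 41/2.
Back-substituting: q_M = (125 − 82)/4 = 43/4, q_H = (100 − 82)/4 = 9/2, q_L = (103 − 82)/4 = 21/4.
Total output Q = 41/2, so price P = 152 - 4·(41/2) = 70.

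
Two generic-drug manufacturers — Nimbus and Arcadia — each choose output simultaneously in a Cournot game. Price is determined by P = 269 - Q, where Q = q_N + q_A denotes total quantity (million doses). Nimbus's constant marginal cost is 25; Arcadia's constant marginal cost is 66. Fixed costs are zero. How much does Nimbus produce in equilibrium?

Nimbus's profit: π_N = (269 - Q)q_N - (25q_N). Setting ∂π_N/∂q_N = 0: 244 - 2q_N - (q_A) = 0.
Arcadia's first-order condition: 203 - 2q_A - (q_N) = 0.
Rearranging gives the reaction functions q_N = (244 - q_A)/2 and q_A = (203 - q_N)/2.
Substituting one into the other gives q_N = 95 and q_A = 54.

95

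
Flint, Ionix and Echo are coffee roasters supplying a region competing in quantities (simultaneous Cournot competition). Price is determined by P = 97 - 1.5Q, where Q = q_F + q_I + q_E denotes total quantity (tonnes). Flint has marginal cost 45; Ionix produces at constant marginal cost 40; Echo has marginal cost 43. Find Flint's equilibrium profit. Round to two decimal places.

84.38

Flint's profit: π_F = (97 - 1.5Q)q_F - (45q_F). Setting ∂π_F/∂q_F = 0: 52 - 3q_F - (3/2)(q_I + q_E) = 0.
Ionix's profit: π_I = (97 - 1.5Q)q_I - (40q_I). Setting ∂π_I/∂q_I = 0: 57 - 3q_I - (3/2)(q_F + q_E) = 0.
Echo's profit: π_E = (97 - 1.5Q)q_E - (43q_E). Setting ∂π_E/∂q_E = 0: 54 - 3q_E - (3/2)(q_F + q_I) = 0.
Adding the 3 first-order conditions: 163 − 6Q = 0, so Q = 163/6.
Back-substituting: q_F = (52 − 163/4)/(3/2) = 15/2, q_I = (57 − 163/4)/(3/2) = 65/6, q_E = (54 − 163/4)/(3/2) = 53/6.
Price P = 97 - (3/2)·(163/6) = 225/4.
Flint's profit: (225/4 - 45)·(15/2) = 675/8.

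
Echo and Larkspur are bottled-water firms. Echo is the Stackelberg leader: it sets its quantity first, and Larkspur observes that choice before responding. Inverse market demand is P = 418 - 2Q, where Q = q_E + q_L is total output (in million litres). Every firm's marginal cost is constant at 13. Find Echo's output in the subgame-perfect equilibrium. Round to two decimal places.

Solve by backward induction. Given q_E, the follower Larkspur maximises π_L = (418 - 2q_E - 2q_L)q_L - 13q_L.
∂π_L/∂q_L = 405 - 2q_E - 4q_L = 0 gives the reaction function q_L = (405 - 2q_E)/4.
Echo substitutes q_L(q_E) into its own profit: π_E = q_E(418 - 2q_E - (405 - 2q_E)/2) - 13q_E = (431/2 - q_E)q_E - 13q_E.
Leader FOC: 405/2 - 2q_E = 0, so q_E = 405/4.
Then q_L = (405 - 2·(405/4))/4 = 405/8.

101.25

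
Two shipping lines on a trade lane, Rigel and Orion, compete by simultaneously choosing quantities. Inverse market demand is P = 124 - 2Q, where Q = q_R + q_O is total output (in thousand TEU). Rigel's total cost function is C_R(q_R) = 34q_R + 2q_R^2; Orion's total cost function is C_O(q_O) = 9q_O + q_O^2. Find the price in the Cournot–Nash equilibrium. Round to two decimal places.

Rigel's profit: π_R = (124 - 2Q)q_R - (34q_R + 2q_R²). Setting ∂π_R/∂q_R = 0: 90 - 8q_R - 2(q_O) = 0.
Orion's first-order condition: 115 - 6q_O - 2(q_R) = 0.
So q_R = (90 - 2q_O)/8 and q_O = (115 - 2q_R)/6.
Solving the pair: q_R = 155/22, q_O = 185/11.
Total output Q = 525/22, so price P = 124 - 2·(525/22) = 839/11.

76.27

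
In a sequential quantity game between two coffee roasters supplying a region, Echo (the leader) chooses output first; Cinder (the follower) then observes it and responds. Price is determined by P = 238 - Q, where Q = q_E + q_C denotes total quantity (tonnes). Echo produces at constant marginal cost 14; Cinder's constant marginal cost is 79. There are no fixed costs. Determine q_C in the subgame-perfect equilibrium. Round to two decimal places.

Solve by backward induction. Given q_E, the follower Cinder maximises π_C = (238 - q_E - q_C)q_C - 79q_C.
∂π_C/∂q_C = 159 - q_E - 2q_C = 0 gives the reaction function q_C = (159 - q_E)/2.
Echo substitutes q_C(q_E) into its own profit: π_E = q_E(238 - q_E - (159 - q_E)/2) - 14q_E = (317/2 - (1/2)q_E)q_E - 14q_E.
Leader FOC: 289/2 - q_E = 0, so q_E = 289/2.
Then q_C = (159 - 289/2)/2 = 29/4.

7.25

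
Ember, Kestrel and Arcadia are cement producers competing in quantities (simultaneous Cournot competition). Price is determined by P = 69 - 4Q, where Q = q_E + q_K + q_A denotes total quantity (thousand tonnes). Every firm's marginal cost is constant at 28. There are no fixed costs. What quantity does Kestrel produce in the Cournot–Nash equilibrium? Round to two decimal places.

2.56

Each firm earns π_i = (69 - 4Q)q_i - 28q_i.
Setting ∂π_i/∂q_i = 0 with rivals' quantities fixed: 41 - 8q_i - 4·Σ_{j≠i} q_j = 0.
By symmetry each firm produces the same amount; substituting Σ_{j≠i} q_j = 2q_i yields q_i = 41/16.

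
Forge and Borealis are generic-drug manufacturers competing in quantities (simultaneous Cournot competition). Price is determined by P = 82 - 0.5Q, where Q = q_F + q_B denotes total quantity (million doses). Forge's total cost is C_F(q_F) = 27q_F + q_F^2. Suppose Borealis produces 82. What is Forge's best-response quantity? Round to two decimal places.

With the rival's output fixed at 82, Forge's profit is π_F = (82 - (1/2)·82 - (1/2)q_F)q_F - (27q_F + q_F²) = (41 - (1/2)q_F)q_F - (27q_F + q_F²).
∂π_F/∂q_F = 14 - 3q_F = 0, so q_F = 14/3.

4.67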